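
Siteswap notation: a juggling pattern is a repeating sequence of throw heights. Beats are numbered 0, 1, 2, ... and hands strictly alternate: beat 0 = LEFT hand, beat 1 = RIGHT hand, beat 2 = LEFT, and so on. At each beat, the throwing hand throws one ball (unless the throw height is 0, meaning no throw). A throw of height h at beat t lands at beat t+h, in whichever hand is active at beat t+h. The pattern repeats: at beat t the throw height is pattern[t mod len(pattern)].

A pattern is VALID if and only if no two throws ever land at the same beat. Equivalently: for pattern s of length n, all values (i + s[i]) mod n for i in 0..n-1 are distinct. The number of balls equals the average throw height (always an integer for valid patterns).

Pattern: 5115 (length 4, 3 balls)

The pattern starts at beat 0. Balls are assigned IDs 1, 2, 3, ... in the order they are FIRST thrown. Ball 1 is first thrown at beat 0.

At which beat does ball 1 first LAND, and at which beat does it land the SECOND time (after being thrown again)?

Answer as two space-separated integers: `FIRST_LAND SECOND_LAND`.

Answer: 5 6

Derivation:
Beat 0 (L): throw ball1 h=5 -> lands@5:R; in-air after throw: [b1@5:R]
Beat 1 (R): throw ball2 h=1 -> lands@2:L; in-air after throw: [b2@2:L b1@5:R]
Beat 2 (L): throw ball2 h=1 -> lands@3:R; in-air after throw: [b2@3:R b1@5:R]
Beat 3 (R): throw ball2 h=5 -> lands@8:L; in-air after throw: [b1@5:R b2@8:L]
Beat 4 (L): throw ball3 h=5 -> lands@9:R; in-air after throw: [b1@5:R b2@8:L b3@9:R]
Beat 5 (R): throw ball1 h=1 -> lands@6:L; in-air after throw: [b1@6:L b2@8:L b3@9:R]
Beat 6 (L): throw ball1 h=1 -> lands@7:R; in-air after throw: [b1@7:R b2@8:L b3@9:R]
Ball 1: thrown@0 h=5 -> first land @5; rethrown@5 h=1 -> second land @6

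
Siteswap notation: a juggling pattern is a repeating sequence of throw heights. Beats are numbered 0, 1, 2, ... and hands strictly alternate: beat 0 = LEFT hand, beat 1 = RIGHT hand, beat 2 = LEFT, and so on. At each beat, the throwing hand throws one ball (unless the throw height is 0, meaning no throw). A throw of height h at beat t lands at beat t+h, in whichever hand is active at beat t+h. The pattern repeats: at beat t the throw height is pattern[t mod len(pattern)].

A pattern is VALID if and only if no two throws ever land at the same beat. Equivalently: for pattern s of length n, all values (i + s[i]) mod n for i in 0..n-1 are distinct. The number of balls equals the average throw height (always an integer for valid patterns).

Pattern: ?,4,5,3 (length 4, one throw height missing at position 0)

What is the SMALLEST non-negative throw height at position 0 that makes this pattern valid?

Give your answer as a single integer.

i=0: s[i]=? (unknown)
i=1: (1 + 4) mod 4 = 1
i=2: (2 + 5) mod 4 = 3
i=3: (3 + 3) mod 4 = 2
Known residues: [1, 2, 3]; need a permutation of 0..3, so missing residue r = 0
Need (0 + s) mod 4 = 0; smallest s = (0 - 0) mod 4 = 0

Answer: 0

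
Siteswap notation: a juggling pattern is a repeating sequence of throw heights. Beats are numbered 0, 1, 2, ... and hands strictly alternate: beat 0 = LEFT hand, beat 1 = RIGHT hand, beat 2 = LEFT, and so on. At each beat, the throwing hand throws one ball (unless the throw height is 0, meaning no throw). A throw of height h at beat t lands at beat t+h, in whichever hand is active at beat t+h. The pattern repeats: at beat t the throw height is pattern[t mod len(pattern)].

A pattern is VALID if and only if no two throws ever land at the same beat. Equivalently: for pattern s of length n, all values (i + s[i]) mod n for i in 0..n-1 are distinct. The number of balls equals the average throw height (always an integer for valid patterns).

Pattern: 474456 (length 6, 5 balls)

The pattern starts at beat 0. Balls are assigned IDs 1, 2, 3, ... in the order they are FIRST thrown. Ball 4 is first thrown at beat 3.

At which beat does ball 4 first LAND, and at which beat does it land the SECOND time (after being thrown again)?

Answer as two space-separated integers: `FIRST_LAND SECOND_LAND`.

Beat 0 (L): throw ball1 h=4 -> lands@4:L; in-air after throw: [b1@4:L]
Beat 1 (R): throw ball2 h=7 -> lands@8:L; in-air after throw: [b1@4:L b2@8:L]
Beat 2 (L): throw ball3 h=4 -> lands@6:L; in-air after throw: [b1@4:L b3@6:L b2@8:L]
Beat 3 (R): throw ball4 h=4 -> lands@7:R; in-air after throw: [b1@4:L b3@6:L b4@7:R b2@8:L]
Beat 4 (L): throw ball1 h=5 -> lands@9:R; in-air after throw: [b3@6:L b4@7:R b2@8:L b1@9:R]
Beat 5 (R): throw ball5 h=6 -> lands@11:R; in-air after throw: [b3@6:L b4@7:R b2@8:L b1@9:R b5@11:R]
Beat 6 (L): throw ball3 h=4 -> lands@10:L; in-air after throw: [b4@7:R b2@8:L b1@9:R b3@10:L b5@11:R]
Beat 7 (R): throw ball4 h=7 -> lands@14:L; in-air after throw: [b2@8:L b1@9:R b3@10:L b5@11:R b4@14:L]
Beat 8 (L): throw ball2 h=4 -> lands@12:L; in-air after throw: [b1@9:R b3@10:L b5@11:R b2@12:L b4@14:L]
Beat 9 (R): throw ball1 h=4 -> lands@13:R; in-air after throw: [b3@10:L b5@11:R b2@12:L b1@13:R b4@14:L]
Beat 10 (L): throw ball3 h=5 -> lands@15:R; in-air after throw: [b5@11:R b2@12:L b1@13:R b4@14:L b3@15:R]
Beat 11 (R): throw ball5 h=6 -> lands@17:R; in-air after throw: [b2@12:L b1@13:R b4@14:L b3@15:R b5@17:R]
Beat 12 (L): throw ball2 h=4 -> lands@16:L; in-air after throw: [b1@13:R b4@14:L b3@15:R b2@16:L b5@17:R]
Beat 13 (R): throw ball1 h=7 -> lands@20:L; in-air after throw: [b4@14:L b3@15:R b2@16:L b5@17:R b1@20:L]
Beat 14 (L): throw ball4 h=4 -> lands@18:L; in-air after throw: [b3@15:R b2@16:L b5@17:R b4@18:L b1@20:L]
Ball 4: thrown@3 h=4 -> first land @7; rethrown@7 h=7 -> second land @14

Answer: 7 14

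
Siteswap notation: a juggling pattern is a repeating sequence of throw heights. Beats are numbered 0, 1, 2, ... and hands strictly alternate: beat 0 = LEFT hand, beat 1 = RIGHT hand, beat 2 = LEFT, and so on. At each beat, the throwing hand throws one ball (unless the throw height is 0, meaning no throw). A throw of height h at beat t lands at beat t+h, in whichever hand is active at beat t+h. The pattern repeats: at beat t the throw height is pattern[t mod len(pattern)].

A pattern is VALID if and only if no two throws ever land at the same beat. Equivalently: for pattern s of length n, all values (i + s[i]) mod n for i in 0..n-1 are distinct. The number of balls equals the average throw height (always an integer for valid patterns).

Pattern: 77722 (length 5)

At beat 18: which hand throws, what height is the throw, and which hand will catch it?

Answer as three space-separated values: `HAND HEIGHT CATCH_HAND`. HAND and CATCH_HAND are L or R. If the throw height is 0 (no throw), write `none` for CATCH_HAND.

Beat 18: 18 mod 2 = 0, so hand = L
Throw height = pattern[18 mod 5] = pattern[3] = 2
Lands at beat 18+2=20, 20 mod 2 = 0, so catch hand = L

Answer: L 2 L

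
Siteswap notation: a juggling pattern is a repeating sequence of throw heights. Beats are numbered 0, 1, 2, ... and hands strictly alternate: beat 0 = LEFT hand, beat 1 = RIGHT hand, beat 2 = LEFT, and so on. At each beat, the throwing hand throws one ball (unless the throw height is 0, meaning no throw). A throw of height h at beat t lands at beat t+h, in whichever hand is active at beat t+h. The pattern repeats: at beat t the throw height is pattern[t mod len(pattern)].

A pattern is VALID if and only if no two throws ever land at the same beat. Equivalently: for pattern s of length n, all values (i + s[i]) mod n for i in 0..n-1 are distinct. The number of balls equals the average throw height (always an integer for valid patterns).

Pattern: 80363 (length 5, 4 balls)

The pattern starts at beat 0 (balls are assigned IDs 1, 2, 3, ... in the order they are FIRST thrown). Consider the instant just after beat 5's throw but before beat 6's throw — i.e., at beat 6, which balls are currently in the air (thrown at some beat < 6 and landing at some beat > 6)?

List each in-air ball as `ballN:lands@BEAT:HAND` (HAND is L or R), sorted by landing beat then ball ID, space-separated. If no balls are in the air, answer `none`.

Answer: ball4:lands@7:R ball1:lands@8:L ball3:lands@9:R ball2:lands@13:R

Derivation:
Beat 0 (L): throw ball1 h=8 -> lands@8:L; in-air after throw: [b1@8:L]
Beat 2 (L): throw ball2 h=3 -> lands@5:R; in-air after throw: [b2@5:R b1@8:L]
Beat 3 (R): throw ball3 h=6 -> lands@9:R; in-air after throw: [b2@5:R b1@8:L b3@9:R]
Beat 4 (L): throw ball4 h=3 -> lands@7:R; in-air after throw: [b2@5:R b4@7:R b1@8:L b3@9:R]
Beat 5 (R): throw ball2 h=8 -> lands@13:R; in-air after throw: [b4@7:R b1@8:L b3@9:R b2@13:R]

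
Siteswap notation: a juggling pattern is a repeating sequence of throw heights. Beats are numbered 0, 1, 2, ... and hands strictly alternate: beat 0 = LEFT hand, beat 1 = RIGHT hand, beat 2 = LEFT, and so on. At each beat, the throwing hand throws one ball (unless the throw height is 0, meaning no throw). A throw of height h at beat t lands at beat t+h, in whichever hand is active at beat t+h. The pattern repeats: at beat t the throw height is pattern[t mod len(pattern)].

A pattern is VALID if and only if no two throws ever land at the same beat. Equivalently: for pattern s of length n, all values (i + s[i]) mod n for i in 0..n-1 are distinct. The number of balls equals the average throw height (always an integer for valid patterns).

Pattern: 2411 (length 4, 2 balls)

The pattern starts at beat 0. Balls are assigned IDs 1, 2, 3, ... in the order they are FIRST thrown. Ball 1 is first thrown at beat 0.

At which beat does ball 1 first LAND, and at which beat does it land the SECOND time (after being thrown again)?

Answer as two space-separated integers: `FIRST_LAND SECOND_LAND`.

Beat 0 (L): throw ball1 h=2 -> lands@2:L; in-air after throw: [b1@2:L]
Beat 1 (R): throw ball2 h=4 -> lands@5:R; in-air after throw: [b1@2:L b2@5:R]
Beat 2 (L): throw ball1 h=1 -> lands@3:R; in-air after throw: [b1@3:R b2@5:R]
Beat 3 (R): throw ball1 h=1 -> lands@4:L; in-air after throw: [b1@4:L b2@5:R]
Ball 1: thrown@0 h=2 -> first land @2; rethrown@2 h=1 -> second land @3

Answer: 2 3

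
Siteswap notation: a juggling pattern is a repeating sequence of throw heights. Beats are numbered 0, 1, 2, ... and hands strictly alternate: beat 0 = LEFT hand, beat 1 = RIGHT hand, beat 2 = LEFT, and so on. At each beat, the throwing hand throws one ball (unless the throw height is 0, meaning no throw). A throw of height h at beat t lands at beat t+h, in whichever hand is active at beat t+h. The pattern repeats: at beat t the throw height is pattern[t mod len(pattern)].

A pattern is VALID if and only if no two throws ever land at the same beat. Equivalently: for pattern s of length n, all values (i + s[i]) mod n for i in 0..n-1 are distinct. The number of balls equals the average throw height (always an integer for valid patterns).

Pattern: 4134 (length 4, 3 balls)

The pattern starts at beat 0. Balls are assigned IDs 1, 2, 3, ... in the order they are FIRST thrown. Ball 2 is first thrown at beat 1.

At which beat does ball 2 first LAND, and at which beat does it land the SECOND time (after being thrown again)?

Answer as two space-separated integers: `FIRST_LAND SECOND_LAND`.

Answer: 2 5

Derivation:
Beat 0 (L): throw ball1 h=4 -> lands@4:L; in-air after throw: [b1@4:L]
Beat 1 (R): throw ball2 h=1 -> lands@2:L; in-air after throw: [b2@2:L b1@4:L]
Beat 2 (L): throw ball2 h=3 -> lands@5:R; in-air after throw: [b1@4:L b2@5:R]
Beat 3 (R): throw ball3 h=4 -> lands@7:R; in-air after throw: [b1@4:L b2@5:R b3@7:R]
Beat 4 (L): throw ball1 h=4 -> lands@8:L; in-air after throw: [b2@5:R b3@7:R b1@8:L]
Beat 5 (R): throw ball2 h=1 -> lands@6:L; in-air after throw: [b2@6:L b3@7:R b1@8:L]
Ball 2: thrown@1 h=1 -> first land @2; rethrown@2 h=3 -> second land @5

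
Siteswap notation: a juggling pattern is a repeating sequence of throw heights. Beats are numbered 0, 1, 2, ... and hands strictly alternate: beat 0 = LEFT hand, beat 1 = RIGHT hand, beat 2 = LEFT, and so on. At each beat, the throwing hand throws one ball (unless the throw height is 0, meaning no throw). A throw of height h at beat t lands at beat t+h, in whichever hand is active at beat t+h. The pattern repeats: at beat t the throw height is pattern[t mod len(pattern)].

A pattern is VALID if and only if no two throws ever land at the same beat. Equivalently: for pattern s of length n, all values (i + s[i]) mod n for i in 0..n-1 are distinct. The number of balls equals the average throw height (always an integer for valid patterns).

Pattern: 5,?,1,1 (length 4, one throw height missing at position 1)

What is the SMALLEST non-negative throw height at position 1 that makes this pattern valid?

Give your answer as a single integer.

Answer: 1

Derivation:
i=0: (0 + 5) mod 4 = 1
i=1: s[i]=? (unknown)
i=2: (2 + 1) mod 4 = 3
i=3: (3 + 1) mod 4 = 0
Known residues: [0, 1, 3]; need a permutation of 0..3, so missing residue r = 2
Need (1 + s) mod 4 = 2; smallest s = (2 - 1) mod 4 = 1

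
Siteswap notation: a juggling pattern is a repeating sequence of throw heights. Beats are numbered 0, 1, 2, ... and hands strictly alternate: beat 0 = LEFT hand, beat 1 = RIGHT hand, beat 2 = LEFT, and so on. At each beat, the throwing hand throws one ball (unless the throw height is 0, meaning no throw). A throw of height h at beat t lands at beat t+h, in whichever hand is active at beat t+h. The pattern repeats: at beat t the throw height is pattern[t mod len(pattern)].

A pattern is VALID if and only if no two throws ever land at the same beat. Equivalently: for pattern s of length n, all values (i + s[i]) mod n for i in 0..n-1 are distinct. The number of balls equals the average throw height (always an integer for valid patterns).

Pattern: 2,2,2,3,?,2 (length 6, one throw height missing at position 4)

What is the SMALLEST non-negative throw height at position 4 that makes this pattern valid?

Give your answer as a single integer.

Answer: 1

Derivation:
i=0: (0 + 2) mod 6 = 2
i=1: (1 + 2) mod 6 = 3
i=2: (2 + 2) mod 6 = 4
i=3: (3 + 3) mod 6 = 0
i=4: s[i]=? (unknown)
i=5: (5 + 2) mod 6 = 1
Known residues: [0, 1, 2, 3, 4]; need a permutation of 0..5, so missing residue r = 5
Need (4 + s) mod 6 = 5; smallest s = (5 - 4) mod 6 = 1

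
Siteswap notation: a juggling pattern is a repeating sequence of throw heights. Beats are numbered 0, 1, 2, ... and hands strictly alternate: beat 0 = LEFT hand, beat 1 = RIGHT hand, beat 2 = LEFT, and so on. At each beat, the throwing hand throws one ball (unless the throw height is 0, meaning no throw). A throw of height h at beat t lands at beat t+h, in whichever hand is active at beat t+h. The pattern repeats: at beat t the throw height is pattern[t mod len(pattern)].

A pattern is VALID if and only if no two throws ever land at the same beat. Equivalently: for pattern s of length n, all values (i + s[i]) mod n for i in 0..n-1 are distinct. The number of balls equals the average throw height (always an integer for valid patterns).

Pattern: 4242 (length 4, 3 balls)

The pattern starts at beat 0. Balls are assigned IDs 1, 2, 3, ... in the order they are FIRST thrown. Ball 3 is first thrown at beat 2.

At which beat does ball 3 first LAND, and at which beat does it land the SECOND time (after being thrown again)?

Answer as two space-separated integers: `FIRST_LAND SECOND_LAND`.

Beat 0 (L): throw ball1 h=4 -> lands@4:L; in-air after throw: [b1@4:L]
Beat 1 (R): throw ball2 h=2 -> lands@3:R; in-air after throw: [b2@3:R b1@4:L]
Beat 2 (L): throw ball3 h=4 -> lands@6:L; in-air after throw: [b2@3:R b1@4:L b3@6:L]
Beat 3 (R): throw ball2 h=2 -> lands@5:R; in-air after throw: [b1@4:L b2@5:R b3@6:L]
Beat 4 (L): throw ball1 h=4 -> lands@8:L; in-air after throw: [b2@5:R b3@6:L b1@8:L]
Beat 5 (R): throw ball2 h=2 -> lands@7:R; in-air after throw: [b3@6:L b2@7:R b1@8:L]
Beat 6 (L): throw ball3 h=4 -> lands@10:L; in-air after throw: [b2@7:R b1@8:L b3@10:L]
Beat 7 (R): throw ball2 h=2 -> lands@9:R; in-air after throw: [b1@8:L b2@9:R b3@10:L]
Beat 8 (L): throw ball1 h=4 -> lands@12:L; in-air after throw: [b2@9:R b3@10:L b1@12:L]
Beat 9 (R): throw ball2 h=2 -> lands@11:R; in-air after throw: [b3@10:L b2@11:R b1@12:L]
Beat 10 (L): throw ball3 h=4 -> lands@14:L; in-air after throw: [b2@11:R b1@12:L b3@14:L]
Ball 3: thrown@2 h=4 -> first land @6; rethrown@6 h=4 -> second land @10

Answer: 6 10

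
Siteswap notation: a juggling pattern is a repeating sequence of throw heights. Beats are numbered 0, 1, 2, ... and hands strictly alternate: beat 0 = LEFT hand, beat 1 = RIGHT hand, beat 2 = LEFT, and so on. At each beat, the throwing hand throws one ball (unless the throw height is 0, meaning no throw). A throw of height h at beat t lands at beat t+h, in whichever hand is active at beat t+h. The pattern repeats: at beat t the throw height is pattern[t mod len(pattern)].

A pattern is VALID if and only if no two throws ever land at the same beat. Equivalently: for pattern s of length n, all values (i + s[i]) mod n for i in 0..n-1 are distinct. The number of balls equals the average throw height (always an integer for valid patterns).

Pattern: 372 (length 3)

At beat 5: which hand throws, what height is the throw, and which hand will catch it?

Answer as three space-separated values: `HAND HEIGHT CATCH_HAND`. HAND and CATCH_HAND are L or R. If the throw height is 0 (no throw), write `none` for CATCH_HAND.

Beat 5: 5 mod 2 = 1, so hand = R
Throw height = pattern[5 mod 3] = pattern[2] = 2
Lands at beat 5+2=7, 7 mod 2 = 1, so catch hand = R

Answer: R 2 R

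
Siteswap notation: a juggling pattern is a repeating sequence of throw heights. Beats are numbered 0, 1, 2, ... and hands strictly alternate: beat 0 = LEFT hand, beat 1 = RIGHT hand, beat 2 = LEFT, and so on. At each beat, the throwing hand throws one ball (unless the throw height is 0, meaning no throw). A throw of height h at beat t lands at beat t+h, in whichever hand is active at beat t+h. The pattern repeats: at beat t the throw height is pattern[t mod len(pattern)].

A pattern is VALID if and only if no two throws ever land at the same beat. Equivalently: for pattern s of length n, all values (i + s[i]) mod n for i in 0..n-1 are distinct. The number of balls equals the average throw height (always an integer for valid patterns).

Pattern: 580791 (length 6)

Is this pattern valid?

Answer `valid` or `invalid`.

i=0: (i + s[i]) mod n = (0 + 5) mod 6 = 5
i=1: (i + s[i]) mod n = (1 + 8) mod 6 = 3
i=2: (i + s[i]) mod n = (2 + 0) mod 6 = 2
i=3: (i + s[i]) mod n = (3 + 7) mod 6 = 4
i=4: (i + s[i]) mod n = (4 + 9) mod 6 = 1
i=5: (i + s[i]) mod n = (5 + 1) mod 6 = 0
Residues: [5, 3, 2, 4, 1, 0], distinct: True

Answer: valid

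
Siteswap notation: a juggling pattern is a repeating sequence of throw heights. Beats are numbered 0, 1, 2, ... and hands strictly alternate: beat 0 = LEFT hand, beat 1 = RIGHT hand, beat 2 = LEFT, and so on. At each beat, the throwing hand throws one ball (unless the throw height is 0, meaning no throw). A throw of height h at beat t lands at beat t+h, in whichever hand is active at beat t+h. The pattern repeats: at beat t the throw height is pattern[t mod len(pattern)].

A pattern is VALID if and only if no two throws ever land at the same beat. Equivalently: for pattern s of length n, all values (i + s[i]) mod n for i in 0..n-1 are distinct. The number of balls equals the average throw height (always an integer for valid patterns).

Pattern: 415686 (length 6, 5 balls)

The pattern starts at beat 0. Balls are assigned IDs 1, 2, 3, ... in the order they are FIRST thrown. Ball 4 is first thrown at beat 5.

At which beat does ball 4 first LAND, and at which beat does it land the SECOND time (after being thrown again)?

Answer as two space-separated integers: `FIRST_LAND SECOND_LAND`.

Beat 0 (L): throw ball1 h=4 -> lands@4:L; in-air after throw: [b1@4:L]
Beat 1 (R): throw ball2 h=1 -> lands@2:L; in-air after throw: [b2@2:L b1@4:L]
Beat 2 (L): throw ball2 h=5 -> lands@7:R; in-air after throw: [b1@4:L b2@7:R]
Beat 3 (R): throw ball3 h=6 -> lands@9:R; in-air after throw: [b1@4:L b2@7:R b3@9:R]
Beat 4 (L): throw ball1 h=8 -> lands@12:L; in-air after throw: [b2@7:R b3@9:R b1@12:L]
Beat 5 (R): throw ball4 h=6 -> lands@11:R; in-air after throw: [b2@7:R b3@9:R b4@11:R b1@12:L]
Beat 6 (L): throw ball5 h=4 -> lands@10:L; in-air after throw: [b2@7:R b3@9:R b5@10:L b4@11:R b1@12:L]
Beat 7 (R): throw ball2 h=1 -> lands@8:L; in-air after throw: [b2@8:L b3@9:R b5@10:L b4@11:R b1@12:L]
Beat 8 (L): throw ball2 h=5 -> lands@13:R; in-air after throw: [b3@9:R b5@10:L b4@11:R b1@12:L b2@13:R]
Beat 9 (R): throw ball3 h=6 -> lands@15:R; in-air after throw: [b5@10:L b4@11:R b1@12:L b2@13:R b3@15:R]
Beat 10 (L): throw ball5 h=8 -> lands@18:L; in-air after throw: [b4@11:R b1@12:L b2@13:R b3@15:R b5@18:L]
Beat 11 (R): throw ball4 h=6 -> lands@17:R; in-air after throw: [b1@12:L b2@13:R b3@15:R b4@17:R b5@18:L]
Beat 12 (L): throw ball1 h=4 -> lands@16:L; in-air after throw: [b2@13:R b3@15:R b1@16:L b4@17:R b5@18:L]
Beat 13 (R): throw ball2 h=1 -> lands@14:L; in-air after throw: [b2@14:L b3@15:R b1@16:L b4@17:R b5@18:L]
Ball 4: thrown@5 h=6 -> first land @11; rethrown@11 h=6 -> second land @17

Answer: 11 17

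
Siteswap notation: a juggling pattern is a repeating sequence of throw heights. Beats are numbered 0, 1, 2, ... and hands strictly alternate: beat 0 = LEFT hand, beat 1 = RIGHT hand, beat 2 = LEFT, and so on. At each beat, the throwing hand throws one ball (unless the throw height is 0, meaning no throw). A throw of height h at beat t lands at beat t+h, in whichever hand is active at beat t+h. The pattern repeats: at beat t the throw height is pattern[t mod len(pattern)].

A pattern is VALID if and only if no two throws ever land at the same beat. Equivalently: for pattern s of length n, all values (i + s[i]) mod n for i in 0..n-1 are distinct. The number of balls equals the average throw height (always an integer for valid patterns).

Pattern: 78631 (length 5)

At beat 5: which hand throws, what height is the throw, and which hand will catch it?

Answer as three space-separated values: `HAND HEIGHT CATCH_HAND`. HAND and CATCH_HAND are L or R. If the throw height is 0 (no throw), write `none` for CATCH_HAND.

Beat 5: 5 mod 2 = 1, so hand = R
Throw height = pattern[5 mod 5] = pattern[0] = 7
Lands at beat 5+7=12, 12 mod 2 = 0, so catch hand = L

Answer: R 7 L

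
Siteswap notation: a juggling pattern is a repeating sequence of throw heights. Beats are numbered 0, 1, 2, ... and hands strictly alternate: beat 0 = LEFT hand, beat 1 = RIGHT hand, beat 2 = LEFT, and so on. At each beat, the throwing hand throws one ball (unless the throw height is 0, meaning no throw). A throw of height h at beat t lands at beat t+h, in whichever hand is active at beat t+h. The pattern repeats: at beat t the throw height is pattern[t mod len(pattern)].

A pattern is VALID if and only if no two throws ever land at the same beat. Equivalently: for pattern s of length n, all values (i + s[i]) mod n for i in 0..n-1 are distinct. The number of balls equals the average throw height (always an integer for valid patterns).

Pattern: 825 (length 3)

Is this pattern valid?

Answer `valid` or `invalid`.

i=0: (i + s[i]) mod n = (0 + 8) mod 3 = 2
i=1: (i + s[i]) mod n = (1 + 2) mod 3 = 0
i=2: (i + s[i]) mod n = (2 + 5) mod 3 = 1
Residues: [2, 0, 1], distinct: True

Answer: valid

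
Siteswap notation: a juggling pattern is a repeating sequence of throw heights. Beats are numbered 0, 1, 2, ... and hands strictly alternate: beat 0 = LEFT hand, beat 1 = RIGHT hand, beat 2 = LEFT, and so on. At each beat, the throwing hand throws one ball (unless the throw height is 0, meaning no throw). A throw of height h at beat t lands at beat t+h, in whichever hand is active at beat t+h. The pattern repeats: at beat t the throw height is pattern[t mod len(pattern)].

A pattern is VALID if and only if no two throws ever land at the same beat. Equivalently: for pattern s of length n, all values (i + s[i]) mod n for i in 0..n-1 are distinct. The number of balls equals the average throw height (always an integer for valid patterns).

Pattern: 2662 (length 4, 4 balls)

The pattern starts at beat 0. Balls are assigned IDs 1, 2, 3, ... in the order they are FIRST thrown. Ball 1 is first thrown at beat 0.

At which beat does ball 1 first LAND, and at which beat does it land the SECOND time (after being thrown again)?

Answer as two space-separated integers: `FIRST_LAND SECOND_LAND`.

Answer: 2 8

Derivation:
Beat 0 (L): throw ball1 h=2 -> lands@2:L; in-air after throw: [b1@2:L]
Beat 1 (R): throw ball2 h=6 -> lands@7:R; in-air after throw: [b1@2:L b2@7:R]
Beat 2 (L): throw ball1 h=6 -> lands@8:L; in-air after throw: [b2@7:R b1@8:L]
Beat 3 (R): throw ball3 h=2 -> lands@5:R; in-air after throw: [b3@5:R b2@7:R b1@8:L]
Beat 4 (L): throw ball4 h=2 -> lands@6:L; in-air after throw: [b3@5:R b4@6:L b2@7:R b1@8:L]
Beat 5 (R): throw ball3 h=6 -> lands@11:R; in-air after throw: [b4@6:L b2@7:R b1@8:L b3@11:R]
Beat 6 (L): throw ball4 h=6 -> lands@12:L; in-air after throw: [b2@7:R b1@8:L b3@11:R b4@12:L]
Beat 7 (R): throw ball2 h=2 -> lands@9:R; in-air after throw: [b1@8:L b2@9:R b3@11:R b4@12:L]
Beat 8 (L): throw ball1 h=2 -> lands@10:L; in-air after throw: [b2@9:R b1@10:L b3@11:R b4@12:L]
Ball 1: thrown@0 h=2 -> first land @2; rethrown@2 h=6 -> second land @8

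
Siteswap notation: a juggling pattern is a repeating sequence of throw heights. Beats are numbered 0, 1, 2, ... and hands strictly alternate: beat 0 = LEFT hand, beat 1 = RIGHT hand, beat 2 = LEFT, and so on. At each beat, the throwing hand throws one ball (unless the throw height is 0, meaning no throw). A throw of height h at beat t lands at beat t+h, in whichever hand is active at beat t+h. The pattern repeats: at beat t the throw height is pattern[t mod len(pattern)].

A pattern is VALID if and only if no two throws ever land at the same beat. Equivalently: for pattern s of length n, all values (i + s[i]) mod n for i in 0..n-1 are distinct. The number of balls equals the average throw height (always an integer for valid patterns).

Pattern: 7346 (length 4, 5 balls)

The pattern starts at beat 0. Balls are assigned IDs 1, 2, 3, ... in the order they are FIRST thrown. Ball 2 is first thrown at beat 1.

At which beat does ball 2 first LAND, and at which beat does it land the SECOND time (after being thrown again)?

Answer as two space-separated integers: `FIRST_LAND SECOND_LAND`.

Beat 0 (L): throw ball1 h=7 -> lands@7:R; in-air after throw: [b1@7:R]
Beat 1 (R): throw ball2 h=3 -> lands@4:L; in-air after throw: [b2@4:L b1@7:R]
Beat 2 (L): throw ball3 h=4 -> lands@6:L; in-air after throw: [b2@4:L b3@6:L b1@7:R]
Beat 3 (R): throw ball4 h=6 -> lands@9:R; in-air after throw: [b2@4:L b3@6:L b1@7:R b4@9:R]
Beat 4 (L): throw ball2 h=7 -> lands@11:R; in-air after throw: [b3@6:L b1@7:R b4@9:R b2@11:R]
Beat 5 (R): throw ball5 h=3 -> lands@8:L; in-air after throw: [b3@6:L b1@7:R b5@8:L b4@9:R b2@11:R]
Beat 6 (L): throw ball3 h=4 -> lands@10:L; in-air after throw: [b1@7:R b5@8:L b4@9:R b3@10:L b2@11:R]
Beat 7 (R): throw ball1 h=6 -> lands@13:R; in-air after throw: [b5@8:L b4@9:R b3@10:L b2@11:R b1@13:R]
Beat 8 (L): throw ball5 h=7 -> lands@15:R; in-air after throw: [b4@9:R b3@10:L b2@11:R b1@13:R b5@15:R]
Beat 9 (R): throw ball4 h=3 -> lands@12:L; in-air after throw: [b3@10:L b2@11:R b4@12:L b1@13:R b5@15:R]
Beat 10 (L): throw ball3 h=4 -> lands@14:L; in-air after throw: [b2@11:R b4@12:L b1@13:R b3@14:L b5@15:R]
Beat 11 (R): throw ball2 h=6 -> lands@17:R; in-air after throw: [b4@12:L b1@13:R b3@14:L b5@15:R b2@17:R]
Ball 2: thrown@1 h=3 -> first land @4; rethrown@4 h=7 -> second land @11

Answer: 4 11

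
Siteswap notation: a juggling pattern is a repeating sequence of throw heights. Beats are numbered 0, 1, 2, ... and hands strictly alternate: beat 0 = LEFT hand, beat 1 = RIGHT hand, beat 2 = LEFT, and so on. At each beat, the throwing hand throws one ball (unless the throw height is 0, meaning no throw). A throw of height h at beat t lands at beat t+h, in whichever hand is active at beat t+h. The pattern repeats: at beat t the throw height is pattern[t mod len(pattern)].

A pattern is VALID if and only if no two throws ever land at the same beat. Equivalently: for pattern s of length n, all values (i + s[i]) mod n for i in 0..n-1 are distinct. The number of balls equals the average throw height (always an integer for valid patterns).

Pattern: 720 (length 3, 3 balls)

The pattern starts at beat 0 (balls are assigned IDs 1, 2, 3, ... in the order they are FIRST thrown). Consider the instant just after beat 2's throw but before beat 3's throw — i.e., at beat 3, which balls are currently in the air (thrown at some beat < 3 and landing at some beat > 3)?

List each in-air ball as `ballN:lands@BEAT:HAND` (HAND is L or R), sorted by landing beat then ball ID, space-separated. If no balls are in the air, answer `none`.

Beat 0 (L): throw ball1 h=7 -> lands@7:R; in-air after throw: [b1@7:R]
Beat 1 (R): throw ball2 h=2 -> lands@3:R; in-air after throw: [b2@3:R b1@7:R]
Beat 3 (R): throw ball2 h=7 -> lands@10:L; in-air after throw: [b1@7:R b2@10:L]

Answer: ball1:lands@7:R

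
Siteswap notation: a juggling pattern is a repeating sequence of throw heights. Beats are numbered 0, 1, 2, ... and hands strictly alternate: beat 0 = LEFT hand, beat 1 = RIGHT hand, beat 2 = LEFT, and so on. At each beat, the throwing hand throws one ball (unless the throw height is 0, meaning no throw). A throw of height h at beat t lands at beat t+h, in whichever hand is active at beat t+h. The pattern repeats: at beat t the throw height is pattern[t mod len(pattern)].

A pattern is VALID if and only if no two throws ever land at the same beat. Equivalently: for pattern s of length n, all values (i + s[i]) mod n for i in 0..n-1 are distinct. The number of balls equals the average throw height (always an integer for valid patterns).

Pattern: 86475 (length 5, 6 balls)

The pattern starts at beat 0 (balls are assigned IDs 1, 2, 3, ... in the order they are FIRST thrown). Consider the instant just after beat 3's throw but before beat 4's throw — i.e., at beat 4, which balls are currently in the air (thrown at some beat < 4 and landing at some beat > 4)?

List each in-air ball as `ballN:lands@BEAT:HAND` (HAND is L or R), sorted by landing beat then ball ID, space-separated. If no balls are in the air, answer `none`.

Answer: ball3:lands@6:L ball2:lands@7:R ball1:lands@8:L ball4:lands@10:L

Derivation:
Beat 0 (L): throw ball1 h=8 -> lands@8:L; in-air after throw: [b1@8:L]
Beat 1 (R): throw ball2 h=6 -> lands@7:R; in-air after throw: [b2@7:R b1@8:L]
Beat 2 (L): throw ball3 h=4 -> lands@6:L; in-air after throw: [b3@6:L b2@7:R b1@8:L]
Beat 3 (R): throw ball4 h=7 -> lands@10:L; in-air after throw: [b3@6:L b2@7:R b1@8:L b4@10:L]
Beat 4 (L): throw ball5 h=5 -> lands@9:R; in-air after throw: [b3@6:L b2@7:R b1@8:L b5@9:R b4@10:L]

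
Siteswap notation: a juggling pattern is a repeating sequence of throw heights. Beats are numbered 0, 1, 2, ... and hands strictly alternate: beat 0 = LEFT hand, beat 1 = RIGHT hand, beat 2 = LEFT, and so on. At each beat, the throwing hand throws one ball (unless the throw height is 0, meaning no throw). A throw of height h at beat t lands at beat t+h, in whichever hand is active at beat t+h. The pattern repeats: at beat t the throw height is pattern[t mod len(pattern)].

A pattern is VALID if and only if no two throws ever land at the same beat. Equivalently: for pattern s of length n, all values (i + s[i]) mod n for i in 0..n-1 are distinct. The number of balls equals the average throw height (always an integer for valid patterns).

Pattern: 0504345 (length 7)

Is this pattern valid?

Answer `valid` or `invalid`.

Answer: invalid

Derivation:
i=0: (i + s[i]) mod n = (0 + 0) mod 7 = 0
i=1: (i + s[i]) mod n = (1 + 5) mod 7 = 6
i=2: (i + s[i]) mod n = (2 + 0) mod 7 = 2
i=3: (i + s[i]) mod n = (3 + 4) mod 7 = 0
i=4: (i + s[i]) mod n = (4 + 3) mod 7 = 0
i=5: (i + s[i]) mod n = (5 + 4) mod 7 = 2
i=6: (i + s[i]) mod n = (6 + 5) mod 7 = 4
Residues: [0, 6, 2, 0, 0, 2, 4], distinct: False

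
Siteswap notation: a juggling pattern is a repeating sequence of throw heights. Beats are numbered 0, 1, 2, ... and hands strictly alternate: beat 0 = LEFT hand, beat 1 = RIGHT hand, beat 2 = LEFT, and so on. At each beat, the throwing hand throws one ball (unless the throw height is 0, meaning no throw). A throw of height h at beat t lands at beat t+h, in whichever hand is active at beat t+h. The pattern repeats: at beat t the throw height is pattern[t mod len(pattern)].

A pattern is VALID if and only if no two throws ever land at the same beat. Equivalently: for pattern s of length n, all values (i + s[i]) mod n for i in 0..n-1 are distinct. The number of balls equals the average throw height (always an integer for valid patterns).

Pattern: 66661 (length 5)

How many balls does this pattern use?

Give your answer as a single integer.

Pattern = [6, 6, 6, 6, 1], length n = 5
  position 0: throw height = 6, running sum = 6
  position 1: throw height = 6, running sum = 12
  position 2: throw height = 6, running sum = 18
  position 3: throw height = 6, running sum = 24
  position 4: throw height = 1, running sum = 25
Total sum = 25; balls = sum / n = 25 / 5 = 5

Answer: 5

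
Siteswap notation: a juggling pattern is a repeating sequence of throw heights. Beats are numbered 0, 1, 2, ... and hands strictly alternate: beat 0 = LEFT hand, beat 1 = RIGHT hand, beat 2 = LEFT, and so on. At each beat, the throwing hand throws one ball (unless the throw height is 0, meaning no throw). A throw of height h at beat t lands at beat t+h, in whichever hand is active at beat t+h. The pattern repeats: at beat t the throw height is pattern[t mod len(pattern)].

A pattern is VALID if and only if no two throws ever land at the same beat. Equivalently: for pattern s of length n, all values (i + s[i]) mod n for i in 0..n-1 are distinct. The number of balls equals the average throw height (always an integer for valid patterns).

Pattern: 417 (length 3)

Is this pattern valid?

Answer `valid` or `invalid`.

i=0: (i + s[i]) mod n = (0 + 4) mod 3 = 1
i=1: (i + s[i]) mod n = (1 + 1) mod 3 = 2
i=2: (i + s[i]) mod n = (2 + 7) mod 3 = 0
Residues: [1, 2, 0], distinct: True

Answer: valid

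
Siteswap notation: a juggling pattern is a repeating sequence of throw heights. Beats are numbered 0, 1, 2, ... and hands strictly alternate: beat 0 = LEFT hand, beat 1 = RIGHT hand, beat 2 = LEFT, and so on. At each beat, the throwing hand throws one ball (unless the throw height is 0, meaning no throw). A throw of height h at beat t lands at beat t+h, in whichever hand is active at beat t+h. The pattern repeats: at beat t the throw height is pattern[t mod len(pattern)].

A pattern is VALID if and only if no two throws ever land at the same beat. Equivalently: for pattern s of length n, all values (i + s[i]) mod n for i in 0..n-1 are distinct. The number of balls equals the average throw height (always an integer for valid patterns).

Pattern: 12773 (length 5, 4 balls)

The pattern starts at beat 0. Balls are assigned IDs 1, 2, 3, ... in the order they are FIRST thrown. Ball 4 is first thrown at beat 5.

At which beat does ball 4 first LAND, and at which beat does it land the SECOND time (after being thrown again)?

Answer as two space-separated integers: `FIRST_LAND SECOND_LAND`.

Answer: 6 8

Derivation:
Beat 0 (L): throw ball1 h=1 -> lands@1:R; in-air after throw: [b1@1:R]
Beat 1 (R): throw ball1 h=2 -> lands@3:R; in-air after throw: [b1@3:R]
Beat 2 (L): throw ball2 h=7 -> lands@9:R; in-air after throw: [b1@3:R b2@9:R]
Beat 3 (R): throw ball1 h=7 -> lands@10:L; in-air after throw: [b2@9:R b1@10:L]
Beat 4 (L): throw ball3 h=3 -> lands@7:R; in-air after throw: [b3@7:R b2@9:R b1@10:L]
Beat 5 (R): throw ball4 h=1 -> lands@6:L; in-air after throw: [b4@6:L b3@7:R b2@9:R b1@10:L]
Beat 6 (L): throw ball4 h=2 -> lands@8:L; in-air after throw: [b3@7:R b4@8:L b2@9:R b1@10:L]
Beat 7 (R): throw ball3 h=7 -> lands@14:L; in-air after throw: [b4@8:L b2@9:R b1@10:L b3@14:L]
Beat 8 (L): throw ball4 h=7 -> lands@15:R; in-air after throw: [b2@9:R b1@10:L b3@14:L b4@15:R]
Ball 4: thrown@5 h=1 -> first land @6; rethrown@6 h=2 -> second land @8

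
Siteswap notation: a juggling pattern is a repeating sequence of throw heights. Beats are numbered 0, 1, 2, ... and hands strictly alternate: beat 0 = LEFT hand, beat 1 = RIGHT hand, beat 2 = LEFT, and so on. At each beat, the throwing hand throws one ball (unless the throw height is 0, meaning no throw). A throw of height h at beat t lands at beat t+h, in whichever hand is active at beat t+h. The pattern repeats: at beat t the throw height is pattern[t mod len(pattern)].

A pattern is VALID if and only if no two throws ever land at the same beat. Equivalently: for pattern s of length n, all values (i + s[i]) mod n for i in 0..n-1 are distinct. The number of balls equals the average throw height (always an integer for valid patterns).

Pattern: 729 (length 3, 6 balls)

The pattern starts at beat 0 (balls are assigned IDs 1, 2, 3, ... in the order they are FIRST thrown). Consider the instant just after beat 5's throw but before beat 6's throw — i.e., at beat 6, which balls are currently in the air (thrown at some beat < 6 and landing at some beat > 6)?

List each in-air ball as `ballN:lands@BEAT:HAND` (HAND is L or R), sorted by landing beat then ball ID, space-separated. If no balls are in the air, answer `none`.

Answer: ball1:lands@7:R ball2:lands@10:L ball3:lands@11:R ball5:lands@14:L

Derivation:
Beat 0 (L): throw ball1 h=7 -> lands@7:R; in-air after throw: [b1@7:R]
Beat 1 (R): throw ball2 h=2 -> lands@3:R; in-air after throw: [b2@3:R b1@7:R]
Beat 2 (L): throw ball3 h=9 -> lands@11:R; in-air after throw: [b2@3:R b1@7:R b3@11:R]
Beat 3 (R): throw ball2 h=7 -> lands@10:L; in-air after throw: [b1@7:R b2@10:L b3@11:R]
Beat 4 (L): throw ball4 h=2 -> lands@6:L; in-air after throw: [b4@6:L b1@7:R b2@10:L b3@11:R]
Beat 5 (R): throw ball5 h=9 -> lands@14:L; in-air after throw: [b4@6:L b1@7:R b2@10:L b3@11:R b5@14:L]
Beat 6 (L): throw ball4 h=7 -> lands@13:R; in-air after throw: [b1@7:R b2@10:L b3@11:R b4@13:R b5@14:L]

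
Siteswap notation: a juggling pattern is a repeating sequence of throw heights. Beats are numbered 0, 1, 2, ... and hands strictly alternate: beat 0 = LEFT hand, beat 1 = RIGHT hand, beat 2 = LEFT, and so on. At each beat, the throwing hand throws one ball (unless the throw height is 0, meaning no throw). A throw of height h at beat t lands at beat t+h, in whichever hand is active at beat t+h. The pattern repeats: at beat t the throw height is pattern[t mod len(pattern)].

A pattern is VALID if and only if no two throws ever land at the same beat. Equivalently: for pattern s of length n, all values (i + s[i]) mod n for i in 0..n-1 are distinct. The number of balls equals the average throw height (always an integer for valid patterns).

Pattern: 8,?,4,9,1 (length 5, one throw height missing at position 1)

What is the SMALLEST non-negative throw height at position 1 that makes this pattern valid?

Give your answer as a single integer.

Answer: 3

Derivation:
i=0: (0 + 8) mod 5 = 3
i=1: s[i]=? (unknown)
i=2: (2 + 4) mod 5 = 1
i=3: (3 + 9) mod 5 = 2
i=4: (4 + 1) mod 5 = 0
Known residues: [0, 1, 2, 3]; need a permutation of 0..4, so missing residue r = 4
Need (1 + s) mod 5 = 4; smallest s = (4 - 1) mod 5 = 3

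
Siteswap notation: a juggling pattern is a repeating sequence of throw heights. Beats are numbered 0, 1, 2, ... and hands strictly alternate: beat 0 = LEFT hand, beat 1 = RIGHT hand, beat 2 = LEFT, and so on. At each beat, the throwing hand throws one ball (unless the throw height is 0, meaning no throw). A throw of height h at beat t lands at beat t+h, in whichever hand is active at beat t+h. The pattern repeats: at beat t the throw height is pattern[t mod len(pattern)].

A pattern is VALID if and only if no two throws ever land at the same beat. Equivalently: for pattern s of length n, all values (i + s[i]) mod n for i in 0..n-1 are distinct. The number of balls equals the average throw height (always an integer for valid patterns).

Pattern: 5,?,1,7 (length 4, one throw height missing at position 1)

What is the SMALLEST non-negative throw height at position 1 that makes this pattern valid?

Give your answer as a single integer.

i=0: (0 + 5) mod 4 = 1
i=1: s[i]=? (unknown)
i=2: (2 + 1) mod 4 = 3
i=3: (3 + 7) mod 4 = 2
Known residues: [1, 2, 3]; need a permutation of 0..3, so missing residue r = 0
Need (1 + s) mod 4 = 0; smallest s = (0 - 1) mod 4 = 3

Answer: 3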